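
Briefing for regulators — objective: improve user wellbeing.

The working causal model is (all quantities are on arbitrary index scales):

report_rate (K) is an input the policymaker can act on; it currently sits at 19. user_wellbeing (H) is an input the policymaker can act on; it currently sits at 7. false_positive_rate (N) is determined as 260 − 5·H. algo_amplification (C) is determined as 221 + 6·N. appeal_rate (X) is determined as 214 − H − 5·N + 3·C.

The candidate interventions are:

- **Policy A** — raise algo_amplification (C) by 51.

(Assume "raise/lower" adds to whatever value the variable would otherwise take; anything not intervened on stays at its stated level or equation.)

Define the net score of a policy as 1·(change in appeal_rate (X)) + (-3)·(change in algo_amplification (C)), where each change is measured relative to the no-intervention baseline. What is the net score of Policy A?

Baseline:
  H = 7
  N = 260 − 5·7 = 225
  C = 221 + 6·225 = 1571
  X = 214 − 7 − 5·225 + 3·1571 = 3795
Policy A (C + 51):
  H = 7
  N = 260 − 5·7 = 225
  C = 221 + 6·225 (+51 from intervention) = 1622
  X = 214 − 7 − 5·225 + 3·1622 = 3948
ΔX = 3948 − 3795 = 153; ΔC = 1622 − 1571 = 51
Score = 1·153 + (-3)·51 = 0

0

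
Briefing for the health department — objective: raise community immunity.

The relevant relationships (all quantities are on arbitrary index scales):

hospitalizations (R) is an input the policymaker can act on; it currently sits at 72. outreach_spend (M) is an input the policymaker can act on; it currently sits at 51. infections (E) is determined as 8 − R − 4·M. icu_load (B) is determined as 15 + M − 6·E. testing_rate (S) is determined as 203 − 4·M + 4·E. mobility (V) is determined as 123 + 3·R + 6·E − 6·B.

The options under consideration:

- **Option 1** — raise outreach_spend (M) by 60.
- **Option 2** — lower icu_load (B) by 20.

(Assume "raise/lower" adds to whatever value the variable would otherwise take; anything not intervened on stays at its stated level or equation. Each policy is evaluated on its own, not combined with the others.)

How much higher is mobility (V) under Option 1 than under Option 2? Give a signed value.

-10560

Option 1 (M + 60):
  R = 72
  M = 51 + 60 = 111
  E = 8 − 72 − 4·111 = -508
  B = 15 + 111 − 6·(-508) = 3174
  V = 123 + 3·72 + 6·(-508) − 6·3174 = -21753
Option 2 (B − 20):
  R = 72
  M = 51
  E = 8 − 72 − 4·51 = -268
  B = 15 + 51 − 6·(-268) (−20 from intervention) = 1654
  V = 123 + 3·72 + 6·(-268) − 6·1654 = -11193
V: -21753 − (-11193) = -10560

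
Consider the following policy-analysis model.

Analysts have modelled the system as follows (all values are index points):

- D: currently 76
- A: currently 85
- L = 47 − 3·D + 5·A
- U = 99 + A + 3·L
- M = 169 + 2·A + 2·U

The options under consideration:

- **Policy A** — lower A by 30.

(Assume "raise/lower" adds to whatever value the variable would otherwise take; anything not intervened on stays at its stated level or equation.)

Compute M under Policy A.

Policy A (A − 30):
  D = 76
  A = 85 − 30 = 55
  L = 47 − 3·76 + 5·55 = 94
  U = 99 + 55 + 3·94 = 436
  M = 169 + 2·55 + 2·436 = 1151

1151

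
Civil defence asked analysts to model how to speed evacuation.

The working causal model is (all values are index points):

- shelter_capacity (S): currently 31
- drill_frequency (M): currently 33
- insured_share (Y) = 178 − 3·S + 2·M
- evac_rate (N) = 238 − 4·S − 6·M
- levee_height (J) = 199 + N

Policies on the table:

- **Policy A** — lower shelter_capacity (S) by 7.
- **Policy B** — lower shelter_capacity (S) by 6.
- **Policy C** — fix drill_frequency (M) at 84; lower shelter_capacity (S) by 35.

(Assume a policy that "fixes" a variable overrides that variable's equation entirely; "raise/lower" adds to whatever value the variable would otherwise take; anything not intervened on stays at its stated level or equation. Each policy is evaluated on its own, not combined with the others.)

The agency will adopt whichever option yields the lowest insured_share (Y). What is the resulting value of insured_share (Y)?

Policy A (S − 7):
  S = 31 − 7 = 24
  M = 33
  Y = 178 − 3·24 + 2·33 = 172
Policy B (S − 6):
  S = 31 − 6 = 25
  M = 33
  Y = 178 − 3·25 + 2·33 = 169
Policy C (M := 84, S − 35):
  S = 31 − 35 = -4
  M = 84
  Y = 178 − 3·(-4) + 2·84 = 358
Comparing — Policy A: Y=172, Policy B: Y=169, Policy C: Y=358. Lowest is 169 (Policy B).

169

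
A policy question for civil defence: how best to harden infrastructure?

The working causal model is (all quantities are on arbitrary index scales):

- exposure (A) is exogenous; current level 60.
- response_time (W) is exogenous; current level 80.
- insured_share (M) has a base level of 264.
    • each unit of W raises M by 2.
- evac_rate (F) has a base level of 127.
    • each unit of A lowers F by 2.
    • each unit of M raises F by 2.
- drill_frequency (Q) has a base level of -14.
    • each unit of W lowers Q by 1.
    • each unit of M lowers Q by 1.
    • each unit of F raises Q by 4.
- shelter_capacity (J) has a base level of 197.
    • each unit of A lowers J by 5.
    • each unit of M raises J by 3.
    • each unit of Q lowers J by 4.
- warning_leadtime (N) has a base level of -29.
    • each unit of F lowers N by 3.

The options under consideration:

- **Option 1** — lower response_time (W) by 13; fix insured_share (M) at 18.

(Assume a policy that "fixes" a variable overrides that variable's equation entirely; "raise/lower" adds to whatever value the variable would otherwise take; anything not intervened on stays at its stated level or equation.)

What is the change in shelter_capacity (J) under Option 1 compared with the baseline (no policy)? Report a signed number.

Baseline:
  A = 60
  W = 80
  M = 264 + 2·80 = 424
  F = 127 − 2·60 + 2·424 = 855
  Q = -14 − 80 − 424 + 4·855 = 2902
  J = 197 − 5·60 + 3·424 − 4·2902 = -10439
Option 1 (W − 13, M := 18):
  A = 60
  W = 80 − 13 = 67
  M = 18
  F = 127 − 2·60 + 2·18 = 43
  Q = -14 − 67 − 18 + 4·43 = 73
  J = 197 − 5·60 + 3·18 − 4·73 = -341
Change in J: -341 − (-10439) = 10098

10098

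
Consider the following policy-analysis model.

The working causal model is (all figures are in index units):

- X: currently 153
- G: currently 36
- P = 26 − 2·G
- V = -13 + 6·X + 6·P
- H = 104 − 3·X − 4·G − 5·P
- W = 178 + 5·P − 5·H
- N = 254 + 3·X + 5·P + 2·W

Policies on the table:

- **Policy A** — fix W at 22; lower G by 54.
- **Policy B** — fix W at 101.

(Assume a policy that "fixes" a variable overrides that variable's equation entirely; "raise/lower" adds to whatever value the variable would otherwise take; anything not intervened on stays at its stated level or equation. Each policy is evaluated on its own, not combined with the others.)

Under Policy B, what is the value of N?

Policy B (W := 101):
  X = 153
  G = 36
  P = 26 − 2·36 = -46
  H = 104 − 3·153 − 4·36 − 5·(-46) = -269
  W = 101
  N = 254 + 3·153 + 5·(-46) + 2·101 = 685

685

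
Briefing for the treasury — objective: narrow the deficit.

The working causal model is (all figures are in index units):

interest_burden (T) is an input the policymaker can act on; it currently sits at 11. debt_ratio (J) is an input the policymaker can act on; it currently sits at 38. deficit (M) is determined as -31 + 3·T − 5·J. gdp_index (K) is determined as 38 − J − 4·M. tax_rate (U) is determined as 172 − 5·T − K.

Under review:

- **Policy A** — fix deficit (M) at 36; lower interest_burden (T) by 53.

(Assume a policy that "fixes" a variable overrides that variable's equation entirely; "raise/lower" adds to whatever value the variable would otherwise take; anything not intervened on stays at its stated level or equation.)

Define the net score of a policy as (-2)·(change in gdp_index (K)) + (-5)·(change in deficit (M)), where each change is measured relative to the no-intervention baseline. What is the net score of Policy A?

Baseline:
  T = 11
  J = 38
  M = -31 + 3·11 − 5·38 = -188
  K = 38 − 38 − 4·(-188) = 752
Policy A (M := 36, T − 53):
  T = 11 − 53 = -42
  J = 38
  M = 36
  K = 38 − 38 − 4·36 = -144
ΔK = -144 − 752 = -896; ΔM = 36 − (-188) = 224
Score = (-2)·(-896) + (-5)·224 = 672

672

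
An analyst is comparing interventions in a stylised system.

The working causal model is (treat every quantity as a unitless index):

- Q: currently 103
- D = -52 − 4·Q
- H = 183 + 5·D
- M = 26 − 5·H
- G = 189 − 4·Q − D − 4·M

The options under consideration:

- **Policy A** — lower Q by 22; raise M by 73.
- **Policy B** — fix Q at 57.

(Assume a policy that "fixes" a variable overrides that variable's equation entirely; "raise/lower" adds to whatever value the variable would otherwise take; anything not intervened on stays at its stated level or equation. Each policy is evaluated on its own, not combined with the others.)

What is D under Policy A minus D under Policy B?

-96

Policy A (Q − 22, M + 73):
  Q = 103 − 22 = 81
  D = -52 − 4·81 = -376
Policy B (Q := 57):
  Q = 57
  D = -52 − 4·57 = -280
D: -376 − (-280) = -96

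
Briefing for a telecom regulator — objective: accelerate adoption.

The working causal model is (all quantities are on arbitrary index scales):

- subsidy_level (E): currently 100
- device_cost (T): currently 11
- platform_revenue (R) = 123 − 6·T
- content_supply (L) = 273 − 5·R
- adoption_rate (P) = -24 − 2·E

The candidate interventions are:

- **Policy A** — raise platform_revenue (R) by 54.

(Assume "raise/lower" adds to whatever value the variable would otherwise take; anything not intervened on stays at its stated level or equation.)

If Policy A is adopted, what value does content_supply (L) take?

Policy A (R + 54):
  T = 11
  R = 123 − 6·11 (+54 from intervention) = 111
  L = 273 − 5·111 = -282

-282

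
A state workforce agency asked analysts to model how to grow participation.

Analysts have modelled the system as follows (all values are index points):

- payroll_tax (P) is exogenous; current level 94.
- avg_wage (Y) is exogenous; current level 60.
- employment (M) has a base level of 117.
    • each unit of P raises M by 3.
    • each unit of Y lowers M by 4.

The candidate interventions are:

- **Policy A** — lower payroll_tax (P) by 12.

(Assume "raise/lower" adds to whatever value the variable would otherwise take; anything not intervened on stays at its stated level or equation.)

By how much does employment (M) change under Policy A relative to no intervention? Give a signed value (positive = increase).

Baseline:
  P = 94
  Y = 60
  M = 117 + 3·94 − 4·60 = 159
Policy A (P − 12):
  P = 94 − 12 = 82
  Y = 60
  M = 117 + 3·82 − 4·60 = 123
Change in M: 123 − 159 = -36

-36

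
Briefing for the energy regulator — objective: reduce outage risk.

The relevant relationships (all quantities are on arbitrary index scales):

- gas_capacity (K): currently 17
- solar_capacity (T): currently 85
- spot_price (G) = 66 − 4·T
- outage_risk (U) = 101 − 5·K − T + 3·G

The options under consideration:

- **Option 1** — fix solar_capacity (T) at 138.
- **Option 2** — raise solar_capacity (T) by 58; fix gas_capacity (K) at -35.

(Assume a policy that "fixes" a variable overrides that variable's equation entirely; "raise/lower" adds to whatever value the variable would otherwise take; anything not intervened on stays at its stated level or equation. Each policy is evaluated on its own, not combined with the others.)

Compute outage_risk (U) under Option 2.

-1385

Option 2 (T + 58, K := -35):
  K = -35
  T = 85 + 58 = 143
  G = 66 − 4·143 = -506
  U = 101 − 5·(-35) − 143 + 3·(-506) = -1385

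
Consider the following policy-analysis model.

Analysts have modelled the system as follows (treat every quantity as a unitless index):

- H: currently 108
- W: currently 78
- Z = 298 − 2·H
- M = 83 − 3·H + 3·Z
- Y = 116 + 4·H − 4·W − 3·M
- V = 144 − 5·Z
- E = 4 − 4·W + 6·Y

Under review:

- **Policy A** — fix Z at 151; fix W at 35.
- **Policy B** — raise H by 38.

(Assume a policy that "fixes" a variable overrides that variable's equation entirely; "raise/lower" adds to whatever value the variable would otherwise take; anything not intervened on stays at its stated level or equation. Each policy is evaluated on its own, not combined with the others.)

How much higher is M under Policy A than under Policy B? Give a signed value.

Policy A (Z := 151, W := 35):
  H = 108
  Z = 151
  M = 83 − 3·108 + 3·151 = 212
Policy B (H + 38):
  H = 108 + 38 = 146
  Z = 298 − 2·146 = 6
  M = 83 − 3·146 + 3·6 = -337
M: 212 − (-337) = 549

549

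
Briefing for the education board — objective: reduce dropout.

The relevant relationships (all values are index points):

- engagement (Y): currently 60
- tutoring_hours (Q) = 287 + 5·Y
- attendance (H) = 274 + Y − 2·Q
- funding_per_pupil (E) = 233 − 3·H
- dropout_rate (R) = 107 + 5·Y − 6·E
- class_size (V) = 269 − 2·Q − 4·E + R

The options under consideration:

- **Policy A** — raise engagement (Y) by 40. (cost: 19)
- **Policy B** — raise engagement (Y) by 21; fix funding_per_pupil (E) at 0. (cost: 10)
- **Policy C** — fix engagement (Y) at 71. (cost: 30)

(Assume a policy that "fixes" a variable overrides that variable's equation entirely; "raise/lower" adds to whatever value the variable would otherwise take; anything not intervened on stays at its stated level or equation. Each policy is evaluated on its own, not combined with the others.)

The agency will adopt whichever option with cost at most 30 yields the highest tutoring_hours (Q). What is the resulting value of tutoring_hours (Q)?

787

Policy A (Y + 40):
  Y = 60 + 40 = 100
  Q = 287 + 5·100 = 787
Policy B (Y + 21, E := 0):
  Y = 60 + 21 = 81
  Q = 287 + 5·81 = 692
Policy C (Y := 71):
  Y = 71
  Q = 287 + 5·71 = 642
Comparing — Policy A: Q=787, Policy B: Q=692, Policy C: Q=642. Highest is 787 (Policy A).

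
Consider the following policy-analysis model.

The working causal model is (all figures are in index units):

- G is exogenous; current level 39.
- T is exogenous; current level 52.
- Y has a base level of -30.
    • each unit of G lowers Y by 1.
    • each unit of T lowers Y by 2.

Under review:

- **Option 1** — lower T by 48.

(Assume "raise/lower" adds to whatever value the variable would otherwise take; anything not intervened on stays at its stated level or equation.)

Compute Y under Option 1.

-77

Option 1 (T − 48):
  G = 39
  T = 52 − 48 = 4
  Y = -30 − 39 − 2·4 = -77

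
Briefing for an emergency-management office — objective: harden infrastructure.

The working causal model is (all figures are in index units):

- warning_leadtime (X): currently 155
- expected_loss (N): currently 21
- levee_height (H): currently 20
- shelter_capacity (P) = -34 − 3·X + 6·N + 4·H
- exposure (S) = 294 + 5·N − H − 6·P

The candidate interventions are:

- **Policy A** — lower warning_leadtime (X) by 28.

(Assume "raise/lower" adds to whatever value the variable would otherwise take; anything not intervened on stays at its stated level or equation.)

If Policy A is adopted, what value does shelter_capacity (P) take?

Policy A (X − 28):
  X = 155 − 28 = 127
  N = 21
  H = 20
  P = -34 − 3·127 + 6·21 + 4·20 = -209

-209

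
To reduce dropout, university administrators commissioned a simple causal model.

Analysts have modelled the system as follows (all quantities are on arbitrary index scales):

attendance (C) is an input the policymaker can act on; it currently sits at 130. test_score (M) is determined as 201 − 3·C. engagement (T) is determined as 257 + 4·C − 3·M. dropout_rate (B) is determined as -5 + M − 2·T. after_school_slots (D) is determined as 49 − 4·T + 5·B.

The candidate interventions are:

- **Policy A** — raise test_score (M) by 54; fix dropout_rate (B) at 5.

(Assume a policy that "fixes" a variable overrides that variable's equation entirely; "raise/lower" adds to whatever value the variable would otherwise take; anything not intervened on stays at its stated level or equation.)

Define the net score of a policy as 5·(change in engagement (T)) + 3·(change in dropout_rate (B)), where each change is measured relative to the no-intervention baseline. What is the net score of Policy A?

Baseline:
  C = 130
  M = 201 − 3·130 = -189
  T = 257 + 4·130 − 3·(-189) = 1344
  B = -5 + (-189) − 2·1344 = -2882
Policy A (M + 54, B := 5):
  C = 130
  M = 201 − 3·130 (+54 from intervention) = -135
  T = 257 + 4·130 − 3·(-135) = 1182
  B = 5
ΔT = 1182 − 1344 = -162; ΔB = 5 − (-2882) = 2887
Score = 5·(-162) + 3·2887 = 7851

7851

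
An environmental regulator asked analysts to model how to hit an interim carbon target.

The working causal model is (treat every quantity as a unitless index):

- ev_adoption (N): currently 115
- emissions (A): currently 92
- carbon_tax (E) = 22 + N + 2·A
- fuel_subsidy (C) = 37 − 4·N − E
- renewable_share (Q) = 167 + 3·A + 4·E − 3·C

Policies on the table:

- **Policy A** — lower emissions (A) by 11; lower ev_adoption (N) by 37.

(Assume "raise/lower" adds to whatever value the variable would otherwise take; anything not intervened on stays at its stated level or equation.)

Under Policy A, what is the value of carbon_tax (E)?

Policy A (A − 11, N − 37):
  N = 115 − 37 = 78
  A = 92 − 11 = 81
  E = 22 + 78 + 2·81 = 262

262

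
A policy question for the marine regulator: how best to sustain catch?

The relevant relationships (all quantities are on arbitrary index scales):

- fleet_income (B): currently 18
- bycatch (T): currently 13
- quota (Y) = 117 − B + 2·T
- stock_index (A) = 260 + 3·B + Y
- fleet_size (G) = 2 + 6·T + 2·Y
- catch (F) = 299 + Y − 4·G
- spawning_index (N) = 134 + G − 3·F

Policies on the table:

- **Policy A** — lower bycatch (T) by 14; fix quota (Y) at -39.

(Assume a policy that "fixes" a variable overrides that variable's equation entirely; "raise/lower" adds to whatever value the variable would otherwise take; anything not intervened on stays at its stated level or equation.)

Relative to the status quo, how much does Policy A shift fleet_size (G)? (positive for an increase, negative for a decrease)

Baseline:
  B = 18
  T = 13
  Y = 117 − 18 + 2·13 = 125
  G = 2 + 6·13 + 2·125 = 330
Policy A (T − 14, Y := -39):
  B = 18
  T = 13 − 14 = -1
  Y = -39
  G = 2 + 6·(-1) + 2·(-39) = -82
Change in G: -82 − 330 = -412

-412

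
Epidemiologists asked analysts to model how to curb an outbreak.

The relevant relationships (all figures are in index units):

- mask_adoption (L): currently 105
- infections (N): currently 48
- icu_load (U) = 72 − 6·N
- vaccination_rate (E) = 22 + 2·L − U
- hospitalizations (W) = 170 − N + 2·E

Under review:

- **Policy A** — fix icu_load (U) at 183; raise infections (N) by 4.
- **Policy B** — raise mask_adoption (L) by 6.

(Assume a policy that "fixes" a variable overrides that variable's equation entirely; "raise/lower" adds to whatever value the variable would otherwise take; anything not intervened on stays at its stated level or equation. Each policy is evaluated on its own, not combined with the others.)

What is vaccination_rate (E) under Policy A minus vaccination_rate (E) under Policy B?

Policy A (U := 183, N + 4):
  L = 105
  N = 48 + 4 = 52
  U = 183
  E = 22 + 2·105 − 183 = 49
Policy B (L + 6):
  L = 105 + 6 = 111
  N = 48
  U = 72 − 6·48 = -216
  E = 22 + 2·111 − (-216) = 460
E: 49 − 460 = -411

-411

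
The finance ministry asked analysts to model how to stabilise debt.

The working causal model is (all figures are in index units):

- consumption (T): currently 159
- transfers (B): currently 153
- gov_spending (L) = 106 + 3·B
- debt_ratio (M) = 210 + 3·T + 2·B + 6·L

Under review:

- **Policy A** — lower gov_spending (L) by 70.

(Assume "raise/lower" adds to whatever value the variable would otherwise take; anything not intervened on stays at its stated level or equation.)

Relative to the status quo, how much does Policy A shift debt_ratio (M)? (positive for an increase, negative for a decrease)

Baseline:
  T = 159
  B = 153
  L = 106 + 3·153 = 565
  M = 210 + 3·159 + 2·153 + 6·565 = 4383
Policy A (L − 70):
  T = 159
  B = 153
  L = 106 + 3·153 (−70 from intervention) = 495
  M = 210 + 3·159 + 2·153 + 6·495 = 3963
Change in M: 3963 − 4383 = -420

-420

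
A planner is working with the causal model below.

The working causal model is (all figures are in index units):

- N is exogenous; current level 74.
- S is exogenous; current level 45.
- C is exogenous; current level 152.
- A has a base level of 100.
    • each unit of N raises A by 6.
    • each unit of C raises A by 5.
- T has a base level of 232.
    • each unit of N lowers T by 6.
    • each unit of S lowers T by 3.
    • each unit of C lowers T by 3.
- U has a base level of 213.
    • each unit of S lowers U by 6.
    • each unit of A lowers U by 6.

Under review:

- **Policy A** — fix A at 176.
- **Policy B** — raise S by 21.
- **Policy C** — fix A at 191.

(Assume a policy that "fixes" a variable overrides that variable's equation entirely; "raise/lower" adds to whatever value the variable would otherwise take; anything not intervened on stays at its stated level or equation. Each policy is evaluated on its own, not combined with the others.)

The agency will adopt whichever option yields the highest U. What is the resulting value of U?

Policy A (A := 176):
  N = 74
  S = 45
  C = 152
  A = 176
  U = 213 − 6·45 − 6·176 = -1113
Policy B (S + 21):
  N = 74
  S = 45 + 21 = 66
  C = 152
  A = 100 + 6·74 + 5·152 = 1304
  U = 213 − 6·66 − 6·1304 = -8007
Policy C (A := 191):
  N = 74
  S = 45
  C = 152
  A = 191
  U = 213 − 6·45 − 6·191 = -1203
Comparing — Policy A: U=-1113, Policy B: U=-8007, Policy C: U=-1203. Highest is -1113 (Policy A).

-1113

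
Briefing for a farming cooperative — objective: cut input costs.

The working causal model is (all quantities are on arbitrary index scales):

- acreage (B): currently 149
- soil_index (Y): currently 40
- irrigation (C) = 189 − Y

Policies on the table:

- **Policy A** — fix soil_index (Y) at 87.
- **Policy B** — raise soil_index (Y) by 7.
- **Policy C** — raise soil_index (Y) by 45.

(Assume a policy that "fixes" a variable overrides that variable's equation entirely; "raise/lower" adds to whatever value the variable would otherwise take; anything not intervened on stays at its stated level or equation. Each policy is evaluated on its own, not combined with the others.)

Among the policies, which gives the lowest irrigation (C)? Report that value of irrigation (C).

Policy A (Y := 87):
  Y = 87
  C = 189 − 87 = 102
Policy B (Y + 7):
  Y = 40 + 7 = 47
  C = 189 − 47 = 142
Policy C (Y + 45):
  Y = 40 + 45 = 85
  C = 189 − 85 = 104
Comparing — Policy A: C=102, Policy B: C=142, Policy C: C=104. Lowest is 102 (Policy A).

102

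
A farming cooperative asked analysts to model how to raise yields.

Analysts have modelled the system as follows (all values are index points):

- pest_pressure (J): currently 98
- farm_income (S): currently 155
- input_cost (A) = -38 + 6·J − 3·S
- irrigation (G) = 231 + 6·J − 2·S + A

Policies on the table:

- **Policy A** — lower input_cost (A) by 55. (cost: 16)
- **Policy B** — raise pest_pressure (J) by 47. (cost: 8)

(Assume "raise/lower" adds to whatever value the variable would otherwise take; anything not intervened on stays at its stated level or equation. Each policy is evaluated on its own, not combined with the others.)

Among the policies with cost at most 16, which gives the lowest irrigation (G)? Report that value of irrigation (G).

539

Policy A (A − 55):
  J = 98
  S = 155
  A = -38 + 6·98 − 3·155 (−55 from intervention) = 30
  G = 231 + 6·98 − 2·155 + 30 = 539
Policy B (J + 47):
  J = 98 + 47 = 145
  S = 155
  A = -38 + 6·145 − 3·155 = 367
  G = 231 + 6·145 − 2·155 + 367 = 1158
Comparing — Policy A: G=539, Policy B: G=1158. Lowest is 539 (Policy A).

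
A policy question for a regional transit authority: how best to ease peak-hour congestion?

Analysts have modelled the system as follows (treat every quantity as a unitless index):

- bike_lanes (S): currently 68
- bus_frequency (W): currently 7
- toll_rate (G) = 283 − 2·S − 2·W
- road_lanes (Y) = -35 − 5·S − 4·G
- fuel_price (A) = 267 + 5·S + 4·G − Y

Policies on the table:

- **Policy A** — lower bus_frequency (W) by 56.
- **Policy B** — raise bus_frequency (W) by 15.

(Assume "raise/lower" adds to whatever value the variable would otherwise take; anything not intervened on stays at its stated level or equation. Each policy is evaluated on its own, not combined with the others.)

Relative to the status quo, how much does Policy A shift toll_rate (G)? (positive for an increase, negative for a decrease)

112

Baseline:
  S = 68
  W = 7
  G = 283 − 2·68 − 2·7 = 133
Policy A (W − 56):
  S = 68
  W = 7 − 56 = -49
  G = 283 − 2·68 − 2·(-49) = 245
Change in G: 245 − 133 = 112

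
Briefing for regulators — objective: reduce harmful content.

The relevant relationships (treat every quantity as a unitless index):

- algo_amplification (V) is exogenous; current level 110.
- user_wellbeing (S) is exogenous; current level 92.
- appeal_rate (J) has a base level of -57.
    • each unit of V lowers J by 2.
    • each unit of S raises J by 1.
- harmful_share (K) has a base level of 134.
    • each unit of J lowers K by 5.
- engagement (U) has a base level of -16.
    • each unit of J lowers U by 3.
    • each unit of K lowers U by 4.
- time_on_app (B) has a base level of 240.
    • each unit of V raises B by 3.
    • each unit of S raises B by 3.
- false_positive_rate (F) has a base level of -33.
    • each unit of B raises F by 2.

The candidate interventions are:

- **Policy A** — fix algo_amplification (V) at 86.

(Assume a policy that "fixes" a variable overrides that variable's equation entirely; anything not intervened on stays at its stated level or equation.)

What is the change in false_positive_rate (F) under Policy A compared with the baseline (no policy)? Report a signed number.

-144

Baseline:
  V = 110
  S = 92
  B = 240 + 3·110 + 3·92 = 846
  F = -33 + 2·846 = 1659
Policy A (V := 86):
  V = 86
  S = 92
  B = 240 + 3·86 + 3·92 = 774
  F = -33 + 2·774 = 1515
Change in F: 1515 − 1659 = -144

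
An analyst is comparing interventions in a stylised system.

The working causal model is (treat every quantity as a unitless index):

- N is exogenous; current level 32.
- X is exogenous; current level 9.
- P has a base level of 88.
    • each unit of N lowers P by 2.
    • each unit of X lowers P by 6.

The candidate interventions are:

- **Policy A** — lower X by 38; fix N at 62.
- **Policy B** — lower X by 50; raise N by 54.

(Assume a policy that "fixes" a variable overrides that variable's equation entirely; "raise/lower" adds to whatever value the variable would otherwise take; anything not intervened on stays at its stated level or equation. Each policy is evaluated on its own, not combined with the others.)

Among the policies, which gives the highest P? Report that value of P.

Policy A (X − 38, N := 62):
  N = 62
  X = 9 − 38 = -29
  P = 88 − 2·62 − 6·(-29) = 138
Policy B (X − 50, N + 54):
  N = 32 + 54 = 86
  X = 9 − 50 = -41
  P = 88 − 2·86 − 6·(-41) = 162
Comparing — Policy A: P=138, Policy B: P=162. Highest is 162 (Policy B).

162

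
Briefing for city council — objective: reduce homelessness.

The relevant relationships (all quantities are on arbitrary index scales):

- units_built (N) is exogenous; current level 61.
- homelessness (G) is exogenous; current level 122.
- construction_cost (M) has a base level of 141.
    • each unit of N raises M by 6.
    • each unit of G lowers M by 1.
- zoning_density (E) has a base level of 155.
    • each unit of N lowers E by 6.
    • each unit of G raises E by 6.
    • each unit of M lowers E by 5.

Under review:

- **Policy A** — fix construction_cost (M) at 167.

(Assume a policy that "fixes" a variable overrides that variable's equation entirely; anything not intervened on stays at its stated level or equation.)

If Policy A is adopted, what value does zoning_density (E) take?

-314

Policy A (M := 167):
  N = 61
  G = 122
  M = 167
  E = 155 − 6·61 + 6·122 − 5·167 = -314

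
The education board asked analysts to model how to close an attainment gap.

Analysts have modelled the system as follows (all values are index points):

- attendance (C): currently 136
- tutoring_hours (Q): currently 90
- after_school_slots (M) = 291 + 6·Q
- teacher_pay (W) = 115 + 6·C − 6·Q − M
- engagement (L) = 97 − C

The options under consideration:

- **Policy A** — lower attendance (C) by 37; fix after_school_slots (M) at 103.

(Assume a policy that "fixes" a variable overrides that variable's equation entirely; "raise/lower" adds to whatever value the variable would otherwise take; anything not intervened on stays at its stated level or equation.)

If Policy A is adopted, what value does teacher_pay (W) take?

Policy A (C − 37, M := 103):
  C = 136 − 37 = 99
  Q = 90
  M = 103
  W = 115 + 6·99 − 6·90 − 103 = 66

66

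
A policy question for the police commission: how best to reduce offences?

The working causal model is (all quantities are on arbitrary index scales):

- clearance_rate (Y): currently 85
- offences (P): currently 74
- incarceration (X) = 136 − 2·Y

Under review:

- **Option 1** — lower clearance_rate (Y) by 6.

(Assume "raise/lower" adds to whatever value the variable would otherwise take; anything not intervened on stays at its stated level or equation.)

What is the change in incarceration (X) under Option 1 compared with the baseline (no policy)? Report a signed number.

Baseline:
  Y = 85
  X = 136 − 2·85 = -34
Option 1 (Y − 6):
  Y = 85 − 6 = 79
  X = 136 − 2·79 = -22
Change in X: -22 − (-34) = 12

12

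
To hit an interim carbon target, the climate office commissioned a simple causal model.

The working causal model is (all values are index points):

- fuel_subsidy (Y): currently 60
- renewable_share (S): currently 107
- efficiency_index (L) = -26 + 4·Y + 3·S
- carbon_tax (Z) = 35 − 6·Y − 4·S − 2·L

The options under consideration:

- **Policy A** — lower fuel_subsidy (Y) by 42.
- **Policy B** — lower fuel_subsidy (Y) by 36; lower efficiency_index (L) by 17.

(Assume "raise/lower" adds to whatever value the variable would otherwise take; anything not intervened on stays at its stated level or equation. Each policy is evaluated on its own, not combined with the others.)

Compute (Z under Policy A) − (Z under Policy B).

Policy A (Y − 42):
  Y = 60 − 42 = 18
  S = 107
  L = -26 + 4·18 + 3·107 = 367
  Z = 35 − 6·18 − 4·107 − 2·367 = -1235
Policy B (Y − 36, L − 17):
  Y = 60 − 36 = 24
  S = 107
  L = -26 + 4·24 + 3·107 (−17 from intervention) = 374
  Z = 35 − 6·24 − 4·107 − 2·374 = -1285
Z: -1235 − (-1285) = 50

50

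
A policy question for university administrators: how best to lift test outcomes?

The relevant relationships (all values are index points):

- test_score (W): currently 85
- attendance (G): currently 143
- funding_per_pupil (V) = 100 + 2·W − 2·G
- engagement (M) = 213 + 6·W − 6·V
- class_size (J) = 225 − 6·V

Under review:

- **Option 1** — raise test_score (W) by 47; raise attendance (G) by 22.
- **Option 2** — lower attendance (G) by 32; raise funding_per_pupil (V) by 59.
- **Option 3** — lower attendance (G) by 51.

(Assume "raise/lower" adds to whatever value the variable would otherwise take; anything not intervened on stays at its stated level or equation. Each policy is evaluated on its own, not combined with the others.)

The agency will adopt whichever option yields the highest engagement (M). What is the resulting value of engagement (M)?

801

Option 1 (W + 47, G + 22):
  W = 85 + 47 = 132
  G = 143 + 22 = 165
  V = 100 + 2·132 − 2·165 = 34
  M = 213 + 6·132 − 6·34 = 801
Option 2 (G − 32, V + 59):
  W = 85
  G = 143 − 32 = 111
  V = 100 + 2·85 − 2·111 (+59 from intervention) = 107
  M = 213 + 6·85 − 6·107 = 81
Option 3 (G − 51):
  W = 85
  G = 143 − 51 = 92
  V = 100 + 2·85 − 2·92 = 86
  M = 213 + 6·85 − 6·86 = 207
Comparing — Option 1: M=801, Option 2: M=81, Option 3: M=207. Highest is 801 (Option 1).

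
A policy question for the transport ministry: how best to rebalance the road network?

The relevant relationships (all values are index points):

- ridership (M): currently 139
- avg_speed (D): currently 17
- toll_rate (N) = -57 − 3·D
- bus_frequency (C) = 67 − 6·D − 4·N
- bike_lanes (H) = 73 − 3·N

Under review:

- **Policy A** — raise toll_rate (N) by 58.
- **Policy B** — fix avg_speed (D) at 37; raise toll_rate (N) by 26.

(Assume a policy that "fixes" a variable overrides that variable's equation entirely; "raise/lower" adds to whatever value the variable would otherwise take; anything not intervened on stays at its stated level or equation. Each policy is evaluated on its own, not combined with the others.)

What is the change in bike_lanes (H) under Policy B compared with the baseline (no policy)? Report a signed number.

102

Baseline:
  D = 17
  N = -57 − 3·17 = -108
  H = 73 − 3·(-108) = 397
Policy B (D := 37, N + 26):
  D = 37
  N = -57 − 3·37 (+26 from intervention) = -142
  H = 73 − 3·(-142) = 499
Change in H: 499 − 397 = 102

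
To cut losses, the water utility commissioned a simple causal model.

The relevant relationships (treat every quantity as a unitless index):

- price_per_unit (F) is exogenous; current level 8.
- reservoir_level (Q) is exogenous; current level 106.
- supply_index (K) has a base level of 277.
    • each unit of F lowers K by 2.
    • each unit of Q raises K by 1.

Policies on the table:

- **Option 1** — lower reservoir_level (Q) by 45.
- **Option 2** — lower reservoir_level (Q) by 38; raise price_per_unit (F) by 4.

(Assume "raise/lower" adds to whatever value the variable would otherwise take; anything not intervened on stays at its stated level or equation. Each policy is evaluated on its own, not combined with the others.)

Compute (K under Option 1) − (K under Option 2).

Option 1 (Q − 45):
  F = 8
  Q = 106 − 45 = 61
  K = 277 − 2·8 + 61 = 322
Option 2 (Q − 38, F + 4):
  F = 8 + 4 = 12
  Q = 106 − 38 = 68
  K = 277 − 2·12 + 68 = 321
K: 322 − 321 = 1

1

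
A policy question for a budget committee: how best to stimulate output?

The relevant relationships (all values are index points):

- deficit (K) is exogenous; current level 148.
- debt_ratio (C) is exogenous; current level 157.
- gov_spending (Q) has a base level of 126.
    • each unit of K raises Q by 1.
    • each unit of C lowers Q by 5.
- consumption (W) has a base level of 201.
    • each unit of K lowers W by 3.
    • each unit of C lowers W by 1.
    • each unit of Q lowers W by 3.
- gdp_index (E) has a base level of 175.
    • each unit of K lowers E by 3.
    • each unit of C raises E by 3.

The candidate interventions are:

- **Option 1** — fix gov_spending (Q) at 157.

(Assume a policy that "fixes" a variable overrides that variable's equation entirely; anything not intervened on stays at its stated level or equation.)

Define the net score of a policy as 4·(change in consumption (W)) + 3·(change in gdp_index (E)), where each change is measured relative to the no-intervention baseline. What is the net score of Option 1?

-8016

Baseline:
  K = 148
  C = 157
  Q = 126 + 148 − 5·157 = -511
  W = 201 − 3·148 − 157 − 3·(-511) = 1133
  E = 175 − 3·148 + 3·157 = 202
Option 1 (Q := 157):
  K = 148
  C = 157
  Q = 157
  W = 201 − 3·148 − 157 − 3·157 = -871
  E = 175 − 3·148 + 3·157 = 202
ΔW = -871 − 1133 = -2004; ΔE = 202 − 202 = 0
Score = 4·(-2004) + 3·0 = -8016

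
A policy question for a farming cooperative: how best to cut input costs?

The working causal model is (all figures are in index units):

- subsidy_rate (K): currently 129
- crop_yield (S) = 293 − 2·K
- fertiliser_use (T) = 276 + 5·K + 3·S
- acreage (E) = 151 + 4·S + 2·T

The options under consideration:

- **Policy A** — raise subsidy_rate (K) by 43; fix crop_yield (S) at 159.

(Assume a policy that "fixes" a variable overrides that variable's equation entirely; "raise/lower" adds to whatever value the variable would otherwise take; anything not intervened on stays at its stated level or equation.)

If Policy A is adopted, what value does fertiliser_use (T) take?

1613

Policy A (K + 43, S := 159):
  K = 129 + 43 = 172
  S = 159
  T = 276 + 5·172 + 3·159 = 1613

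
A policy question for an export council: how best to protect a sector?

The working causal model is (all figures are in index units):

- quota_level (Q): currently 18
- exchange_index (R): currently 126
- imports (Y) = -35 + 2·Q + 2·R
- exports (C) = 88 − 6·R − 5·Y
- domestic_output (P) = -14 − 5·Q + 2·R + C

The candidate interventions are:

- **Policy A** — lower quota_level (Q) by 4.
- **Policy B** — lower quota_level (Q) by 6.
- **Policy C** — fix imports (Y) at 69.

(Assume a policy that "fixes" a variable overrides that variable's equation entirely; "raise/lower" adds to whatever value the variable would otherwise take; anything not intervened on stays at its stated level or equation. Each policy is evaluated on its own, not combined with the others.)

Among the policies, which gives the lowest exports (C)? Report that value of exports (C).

-1893

Policy A (Q − 4):
  Q = 18 − 4 = 14
  R = 126
  Y = -35 + 2·14 + 2·126 = 245
  C = 88 − 6·126 − 5·245 = -1893
Policy B (Q − 6):
  Q = 18 − 6 = 12
  R = 126
  Y = -35 + 2·12 + 2·126 = 241
  C = 88 − 6·126 − 5·241 = -1873
Policy C (Y := 69):
  Q = 18
  R = 126
  Y = 69
  C = 88 − 6·126 − 5·69 = -1013
Comparing — Policy A: C=-1893, Policy B: C=-1873, Policy C: C=-1013. Lowest is -1893 (Policy A).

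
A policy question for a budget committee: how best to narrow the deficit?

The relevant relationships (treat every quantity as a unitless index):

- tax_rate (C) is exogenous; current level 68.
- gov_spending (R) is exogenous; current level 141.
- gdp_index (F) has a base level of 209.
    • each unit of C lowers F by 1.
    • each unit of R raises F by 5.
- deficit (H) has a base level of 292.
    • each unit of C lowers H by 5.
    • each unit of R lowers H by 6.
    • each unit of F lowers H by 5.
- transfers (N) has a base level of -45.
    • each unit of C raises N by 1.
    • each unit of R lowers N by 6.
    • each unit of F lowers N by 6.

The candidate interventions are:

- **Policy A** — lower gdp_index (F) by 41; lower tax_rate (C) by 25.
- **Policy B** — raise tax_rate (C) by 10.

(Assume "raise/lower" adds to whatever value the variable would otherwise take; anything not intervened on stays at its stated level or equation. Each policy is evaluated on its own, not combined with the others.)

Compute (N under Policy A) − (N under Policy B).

Policy A (F − 41, C − 25):
  C = 68 − 25 = 43
  R = 141
  F = 209 − 43 + 5·141 (−41 from intervention) = 830
  N = -45 + 43 − 6·141 − 6·830 = -5828
Policy B (C + 10):
  C = 68 + 10 = 78
  R = 141
  F = 209 − 78 + 5·141 = 836
  N = -45 + 78 − 6·141 − 6·836 = -5829
N: -5828 − (-5829) = 1

1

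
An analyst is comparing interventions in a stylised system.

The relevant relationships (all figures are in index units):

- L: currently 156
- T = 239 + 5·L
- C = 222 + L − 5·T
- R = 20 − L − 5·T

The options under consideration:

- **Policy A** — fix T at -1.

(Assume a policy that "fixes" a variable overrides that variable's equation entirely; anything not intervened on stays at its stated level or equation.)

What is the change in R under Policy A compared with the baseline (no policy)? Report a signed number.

Baseline:
  L = 156
  T = 239 + 5·156 = 1019
  R = 20 − 156 − 5·1019 = -5231
Policy A (T := -1):
  L = 156
  T = -1
  R = 20 − 156 − 5·(-1) = -131
Change in R: -131 − (-5231) = 5100

5100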